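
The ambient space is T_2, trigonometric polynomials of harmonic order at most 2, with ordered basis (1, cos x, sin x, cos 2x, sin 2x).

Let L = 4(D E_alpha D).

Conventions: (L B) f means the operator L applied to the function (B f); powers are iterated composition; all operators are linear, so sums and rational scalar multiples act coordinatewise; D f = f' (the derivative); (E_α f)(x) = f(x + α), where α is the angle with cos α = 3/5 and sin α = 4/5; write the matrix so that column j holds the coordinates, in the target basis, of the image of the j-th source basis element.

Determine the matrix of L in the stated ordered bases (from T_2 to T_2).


the matrix is [[0, 0, 0, 0, 0]; [0, -12/5, -16/5, 0, 0]; [0, 16/5, -12/5, 0, 0]; [0, 0, 0, 112/25, -384/25]; [0, 0, 0, 384/25, 112/25]] (rows listed top to bottom)

image of 1: 0
image of cos x: -(12/5)cos x + (16/5)sin x
image of sin x: -(16/5)cos x - (12/5)sin x
image of cos 2x: (112/25)cos 2x + (384/25)sin 2x
image of sin 2x: -(384/25)cos 2x + (112/25)sin 2x
each image's coordinates form column j of the matrix


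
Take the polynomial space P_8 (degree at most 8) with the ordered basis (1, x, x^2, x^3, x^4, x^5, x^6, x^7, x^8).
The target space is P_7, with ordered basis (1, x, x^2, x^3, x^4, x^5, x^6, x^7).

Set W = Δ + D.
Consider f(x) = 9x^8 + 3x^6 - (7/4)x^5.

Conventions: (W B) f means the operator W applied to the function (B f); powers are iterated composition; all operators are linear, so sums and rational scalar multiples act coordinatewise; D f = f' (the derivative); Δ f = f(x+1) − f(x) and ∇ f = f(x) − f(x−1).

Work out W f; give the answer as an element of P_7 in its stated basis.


the image equals g(x) = 144x^7 + 252x^6 + 540x^5 + (1315/2)x^4 + (1093/2)x^3 + (559/2)x^2 + (325/4)x + 41/4

Δ f = 72x^7 + 252x^6 + 522x^5 + (2665/4)x^4 + (1093/2)x^3 + (559/2)x^2 + (325/4)x + 41/4
D f = 72x^7 + 18x^5 - (35/4)x^4
(Δ + D) f = 144x^7 + 252x^6 + 540x^5 + (1315/2)x^4 + (1093/2)x^3 + (559/2)x^2 + (325/4)x + 41/4


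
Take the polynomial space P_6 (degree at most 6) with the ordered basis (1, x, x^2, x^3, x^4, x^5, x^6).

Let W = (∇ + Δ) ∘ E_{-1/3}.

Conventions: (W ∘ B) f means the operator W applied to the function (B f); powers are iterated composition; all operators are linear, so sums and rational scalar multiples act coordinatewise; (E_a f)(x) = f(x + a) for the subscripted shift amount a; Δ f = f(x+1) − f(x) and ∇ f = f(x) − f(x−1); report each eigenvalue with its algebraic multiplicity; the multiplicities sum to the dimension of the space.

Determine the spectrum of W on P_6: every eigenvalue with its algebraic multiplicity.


λ = 0 (multiplicity 7)

image of 1: 0
image of x: 2
image of x^2: 4x - 4/3
image of x^3: 6x^2 - 4x + 8/3
image of x^4: 8x^3 - 8x^2 + (32/3)x - 80/27
image of x^5: 10x^4 - (40/3)x^3 + (80/3)x^2 - (400/27)x + 352/81
image of x^6: 12x^5 - 20x^4 + (160/3)x^3 - (400/9)x^2 + (704/27)x - 448/81
the matrix is upper triangular; its diagonal is (0, 0, 0, 0, 0, 0, 0)
for a triangular matrix the eigenvalues are the diagonal entries, with algebraic multiplicity their repetition count


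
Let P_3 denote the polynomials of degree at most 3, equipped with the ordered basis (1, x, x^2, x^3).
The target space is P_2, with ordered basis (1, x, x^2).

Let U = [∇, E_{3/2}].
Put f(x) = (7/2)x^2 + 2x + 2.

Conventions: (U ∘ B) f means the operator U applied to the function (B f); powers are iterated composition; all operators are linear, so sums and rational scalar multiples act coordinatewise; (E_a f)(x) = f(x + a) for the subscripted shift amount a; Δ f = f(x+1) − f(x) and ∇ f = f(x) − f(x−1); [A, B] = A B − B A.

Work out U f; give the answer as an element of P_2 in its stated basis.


the result is g(x) = 0

E_{3/2} f = (7/2)x^2 + (25/2)x + 103/8
∇ E_{3/2} f = 7x + 9
∇ f = 7x - 3/2
E_{3/2} ∇ f = 7x + 9
[∇, E_{3/2}] f = 0


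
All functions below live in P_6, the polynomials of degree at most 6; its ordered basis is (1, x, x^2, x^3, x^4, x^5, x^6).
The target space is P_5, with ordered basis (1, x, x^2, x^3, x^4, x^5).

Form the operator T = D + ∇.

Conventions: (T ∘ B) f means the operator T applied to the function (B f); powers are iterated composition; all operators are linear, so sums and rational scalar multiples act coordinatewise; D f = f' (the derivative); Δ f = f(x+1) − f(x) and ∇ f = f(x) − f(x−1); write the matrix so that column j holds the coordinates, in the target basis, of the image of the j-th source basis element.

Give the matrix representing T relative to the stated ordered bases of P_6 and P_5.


the matrix is [[0, 2, -1, 1, -1, 1, -1]; [0, 0, 4, -3, 4, -5, 6]; [0, 0, 0, 6, -6, 10, -15]; [0, 0, 0, 0, 8, -10, 20]; [0, 0, 0, 0, 0, 10, -15]; [0, 0, 0, 0, 0, 0, 12]] (rows listed top to bottom)

image of 1: 0
image of x: 2
image of x^2: 4x - 1
image of x^3: 6x^2 - 3x + 1
image of x^4: 8x^3 - 6x^2 + 4x - 1
image of x^5: 10x^4 - 10x^3 + 10x^2 - 5x + 1
image of x^6: 12x^5 - 15x^4 + 20x^3 - 15x^2 + 6x - 1
each image's coordinates form column j of the matrix


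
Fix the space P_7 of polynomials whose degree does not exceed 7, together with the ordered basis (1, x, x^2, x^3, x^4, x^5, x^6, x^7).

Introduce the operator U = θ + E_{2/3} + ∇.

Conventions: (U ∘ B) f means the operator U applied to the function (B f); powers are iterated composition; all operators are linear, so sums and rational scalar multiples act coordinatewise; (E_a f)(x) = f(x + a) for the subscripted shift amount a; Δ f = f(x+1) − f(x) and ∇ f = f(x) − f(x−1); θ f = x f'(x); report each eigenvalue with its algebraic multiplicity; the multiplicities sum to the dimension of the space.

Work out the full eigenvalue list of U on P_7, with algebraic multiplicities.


λ = 1 (multiplicity 1), λ = 2 (multiplicity 1), λ = 3 (multiplicity 1), λ = 4 (multiplicity 1), λ = 5 (multiplicity 1), λ = 6 (multiplicity 1), λ = 7 (multiplicity 1), λ = 8 (multiplicity 1)

image of 1: 1
image of x: 2x + 5/3
image of x^2: 3x^2 + (10/3)x - 5/9
image of x^3: 4x^3 + 5x^2 - (5/3)x + 35/27
image of x^4: 5x^4 + (20/3)x^3 - (10/3)x^2 + (140/27)x - 65/81
image of x^5: 6x^5 + (25/3)x^4 - (50/9)x^3 + (350/27)x^2 - (325/81)x + 275/243
image of x^6: 7x^6 + 10x^5 - (25/3)x^4 + (700/27)x^3 - (325/27)x^2 + (550/81)x - 665/729
image of x^7: 8x^7 + (35/3)x^6 - (35/3)x^5 + (1225/27)x^4 - (2275/81)x^3 + (1925/81)x^2 - (4655/729)x + 2315/2187
the matrix is upper triangular; its diagonal is (1, 2, 3, 4, 5, 6, 7, 8)
for a triangular matrix the eigenvalues are the diagonal entries, with algebraic multiplicity their repetition count


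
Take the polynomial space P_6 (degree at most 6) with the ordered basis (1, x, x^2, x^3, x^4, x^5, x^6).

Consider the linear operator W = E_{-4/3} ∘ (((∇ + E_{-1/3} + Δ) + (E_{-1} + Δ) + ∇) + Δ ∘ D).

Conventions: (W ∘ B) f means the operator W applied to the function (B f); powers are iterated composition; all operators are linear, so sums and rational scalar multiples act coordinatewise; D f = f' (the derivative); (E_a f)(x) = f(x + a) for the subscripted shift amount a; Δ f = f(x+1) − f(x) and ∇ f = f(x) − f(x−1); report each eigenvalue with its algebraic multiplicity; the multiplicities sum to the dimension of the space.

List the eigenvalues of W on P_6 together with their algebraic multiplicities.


image of 1: 2
image of x: 2x
image of x^2: 2x^2 - 4/9
image of x^3: 2x^3 - (4/3)x + 3
image of x^4: 2x^4 - (8/3)x^2 + 12x - 1018/81
image of x^5: 2x^5 - (40/9)x^3 + 30x^2 - (5090/81)x + 365/9
image of x^6: 2x^6 - (20/3)x^4 + 60x^3 - (5090/27)x^2 + (730/3)x - 83608/729
the matrix is upper triangular; its diagonal is (2, 2, 2, 2, 2, 2, 2)
for a triangular matrix the eigenvalues are the diagonal entries, with algebraic multiplicity their repetition count

λ = 2 (multiplicity 7)


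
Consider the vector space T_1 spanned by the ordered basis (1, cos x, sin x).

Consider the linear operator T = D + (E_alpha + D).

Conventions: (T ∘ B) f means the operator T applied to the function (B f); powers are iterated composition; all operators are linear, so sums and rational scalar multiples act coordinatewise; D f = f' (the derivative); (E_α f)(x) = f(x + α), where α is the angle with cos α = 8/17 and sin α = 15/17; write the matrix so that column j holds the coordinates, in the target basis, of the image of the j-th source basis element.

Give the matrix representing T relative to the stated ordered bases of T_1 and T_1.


image of 1: 1
image of cos x: (8/17)cos x - (49/17)sin x
image of sin x: (49/17)cos x + (8/17)sin x
each image's coordinates form column j of the matrix

the matrix is [[1, 0, 0]; [0, 8/17, 49/17]; [0, -49/17, 8/17]] (rows listed top to bottom)


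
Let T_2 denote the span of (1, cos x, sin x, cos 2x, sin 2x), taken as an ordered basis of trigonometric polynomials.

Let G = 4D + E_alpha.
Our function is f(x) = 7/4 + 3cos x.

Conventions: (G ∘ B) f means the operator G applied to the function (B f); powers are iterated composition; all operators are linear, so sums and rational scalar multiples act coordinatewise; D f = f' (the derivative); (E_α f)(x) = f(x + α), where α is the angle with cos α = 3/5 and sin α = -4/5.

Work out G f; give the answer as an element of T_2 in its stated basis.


D f = -3sin x
(4D) f = -12sin x
E_alpha f = 7/4 + (9/5)cos x + (12/5)sin x
(4D + E_alpha) f = 7/4 + (9/5)cos x - (48/5)sin x

the result is g(x) = 7/4 + (9/5)cos x - (48/5)sin x


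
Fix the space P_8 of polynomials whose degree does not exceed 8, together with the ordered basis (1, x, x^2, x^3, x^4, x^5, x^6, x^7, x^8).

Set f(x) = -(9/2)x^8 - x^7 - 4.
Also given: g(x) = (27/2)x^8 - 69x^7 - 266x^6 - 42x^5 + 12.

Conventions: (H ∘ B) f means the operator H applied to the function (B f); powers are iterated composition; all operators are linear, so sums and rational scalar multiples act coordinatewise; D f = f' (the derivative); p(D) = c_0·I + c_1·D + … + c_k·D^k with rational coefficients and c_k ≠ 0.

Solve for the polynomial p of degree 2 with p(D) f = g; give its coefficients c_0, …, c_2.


D^0 f = -(9/2)x^8 - x^7 - 4
D^1 f = -36x^7 - 7x^6
D^2 f = -252x^6 - 42x^5
matching coefficients of g against c_0 f + c_1 Df + … from the top degree down determines the c_i
solution: c_0 = -3, c_1 = 2, c_2 = 1

p(D) = -3·I + 2·D + D^2, i.e. c_0 = -3, c_1 = 2, c_2 = 1


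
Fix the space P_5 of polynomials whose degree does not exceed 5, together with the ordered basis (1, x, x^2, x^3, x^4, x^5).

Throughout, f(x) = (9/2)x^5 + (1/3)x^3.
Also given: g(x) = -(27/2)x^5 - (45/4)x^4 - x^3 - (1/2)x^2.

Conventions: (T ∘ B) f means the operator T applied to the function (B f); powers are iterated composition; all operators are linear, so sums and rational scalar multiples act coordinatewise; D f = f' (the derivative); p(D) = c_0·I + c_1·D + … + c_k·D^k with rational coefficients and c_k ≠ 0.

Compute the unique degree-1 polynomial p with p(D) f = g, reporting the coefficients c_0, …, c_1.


p(D) = -3·I − (1/2)·D, i.e. c_0 = -3, c_1 = -1/2

D^0 f = (9/2)x^5 + (1/3)x^3
D^1 f = (45/2)x^4 + x^2
matching coefficients of g against c_0 f + c_1 Df + … from the top degree down determines the c_i
solution: c_0 = -3, c_1 = -1/2


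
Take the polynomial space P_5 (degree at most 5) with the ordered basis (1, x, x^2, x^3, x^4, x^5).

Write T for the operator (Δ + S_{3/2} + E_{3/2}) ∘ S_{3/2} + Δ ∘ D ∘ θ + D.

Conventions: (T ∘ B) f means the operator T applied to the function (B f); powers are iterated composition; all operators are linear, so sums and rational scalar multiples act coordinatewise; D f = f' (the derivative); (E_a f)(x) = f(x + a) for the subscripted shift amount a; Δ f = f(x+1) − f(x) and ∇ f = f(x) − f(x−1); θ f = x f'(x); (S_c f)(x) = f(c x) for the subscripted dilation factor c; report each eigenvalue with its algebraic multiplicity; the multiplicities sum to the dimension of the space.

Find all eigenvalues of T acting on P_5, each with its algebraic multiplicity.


λ = 2 (multiplicity 1), λ = 15/4 (multiplicity 1), λ = 117/16 (multiplicity 1), λ = 945/64 (multiplicity 1), λ = 7857/256 (multiplicity 1), λ = 66825/1024 (multiplicity 1)

image of 1: 2
image of x: (15/4)x + 19/4
image of x^2: (117/16)x^2 + (53/4)x + 181/16
image of x^3: (945/64)x^3 + (453/16)x^2 + (1629/32)x + 1521/64
image of x^4: (7857/256)x^4 + (437/8)x^3 + (4695/32)x^2 + (4371/32)x + 11953/256
image of x^5: (66825/1024)x^5 + (6395/64)x^4 + (22195/64)x^3 + (61725/128)x^2 + (169055/512)x + 92425/1024
the matrix is upper triangular; its diagonal is (2, 15/4, 117/16, 945/64, 7857/256, 66825/1024)
for a triangular matrix the eigenvalues are the diagonal entries, with algebraic multiplicity their repetition count


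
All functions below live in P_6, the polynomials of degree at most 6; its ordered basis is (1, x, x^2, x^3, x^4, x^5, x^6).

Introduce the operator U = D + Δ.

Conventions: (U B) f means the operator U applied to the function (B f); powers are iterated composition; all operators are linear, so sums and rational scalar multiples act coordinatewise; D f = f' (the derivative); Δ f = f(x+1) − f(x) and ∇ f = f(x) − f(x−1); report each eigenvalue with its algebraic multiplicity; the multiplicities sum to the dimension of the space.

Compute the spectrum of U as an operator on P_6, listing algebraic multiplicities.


image of 1: 0
image of x: 2
image of x^2: 4x + 1
image of x^3: 6x^2 + 3x + 1
image of x^4: 8x^3 + 6x^2 + 4x + 1
image of x^5: 10x^4 + 10x^3 + 10x^2 + 5x + 1
image of x^6: 12x^5 + 15x^4 + 20x^3 + 15x^2 + 6x + 1
the matrix is upper triangular; its diagonal is (0, 0, 0, 0, 0, 0, 0)
for a triangular matrix the eigenvalues are the diagonal entries, with algebraic multiplicity their repetition count

λ = 0 (multiplicity 7)


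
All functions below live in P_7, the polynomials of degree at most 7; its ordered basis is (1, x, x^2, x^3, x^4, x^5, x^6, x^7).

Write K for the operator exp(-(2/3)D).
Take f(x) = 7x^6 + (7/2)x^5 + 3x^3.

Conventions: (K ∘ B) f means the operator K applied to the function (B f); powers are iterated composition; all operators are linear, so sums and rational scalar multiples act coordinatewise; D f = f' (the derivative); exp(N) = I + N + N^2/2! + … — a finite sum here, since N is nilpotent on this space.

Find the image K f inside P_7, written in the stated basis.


order-1 term: -28x^5 - (35/3)x^4 - 6x^2
order-2 term: (140/3)x^4 + (140/9)x^3 + 4x
order-3 term: -(1120/27)x^3 - (280/27)x^2 - 8/9
order-4 term: (560/27)x^2 + (280/81)x
order-5 term: -(448/81)x - 112/243
order-6 term: 448/729
the series for exp(-(2/3)D) f terminates at order 6
exp(-(2/3)D) f = 7x^6 - (49/2)x^5 + 35x^4 - (619/27)x^3 + (118/27)x^2 + (52/27)x - 536/729

g(x) = 7x^6 - (49/2)x^5 + 35x^4 - (619/27)x^3 + (118/27)x^2 + (52/27)x - 536/729


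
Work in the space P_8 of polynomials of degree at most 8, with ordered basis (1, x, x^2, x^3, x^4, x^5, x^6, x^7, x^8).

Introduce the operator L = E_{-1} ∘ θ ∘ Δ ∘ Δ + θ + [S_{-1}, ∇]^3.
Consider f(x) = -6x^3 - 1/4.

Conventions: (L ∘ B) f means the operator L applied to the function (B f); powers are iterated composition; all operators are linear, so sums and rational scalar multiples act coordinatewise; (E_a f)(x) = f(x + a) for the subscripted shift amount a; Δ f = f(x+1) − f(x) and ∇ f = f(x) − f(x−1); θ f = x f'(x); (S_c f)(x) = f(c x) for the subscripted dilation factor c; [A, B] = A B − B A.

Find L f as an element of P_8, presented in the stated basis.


Δ f = -18x^2 - 18x - 6
Δ Δ f = -36x - 36
θ (Δ ∘ Δ) f = -36x
E_{-1} θ (Δ ∘ Δ) f = -36x + 36
θ f = -18x^3
∇ f = -18x^2 + 18x - 6
S_{-1} ∇ f = -18x^2 - 18x - 6
S_{-1} f = 6x^3 - 1/4
∇ S_{-1} f = 18x^2 - 18x + 6
[S_{-1}, ∇] f = -36x^2 - 12
∇ [S_{-1}, ∇] f = -72x + 36
S_{-1} ∇ [S_{-1}, ∇] f = 72x + 36
S_{-1} [S_{-1}, ∇] f = -36x^2 - 12
∇ S_{-1} [S_{-1}, ∇] f = -72x + 36
[S_{-1}, ∇] [S_{-1}, ∇] f = 144x
∇ [S_{-1}, ∇] [S_{-1}, ∇] f = 144
S_{-1} ∇ [S_{-1}, ∇] [S_{-1}, ∇] f = 144
S_{-1} [S_{-1}, ∇] [S_{-1}, ∇] f = -144x
∇ S_{-1} [S_{-1}, ∇] [S_{-1}, ∇] f = -144
[S_{-1}, ∇] [S_{-1}, ∇] [S_{-1}, ∇] f = 288
(E_{-1} ∘ θ ∘ Δ ∘ Δ + θ + [S_{-1}, ∇]^3) f = -18x^3 - 36x + 324

g(x) = -18x^3 - 36x + 324


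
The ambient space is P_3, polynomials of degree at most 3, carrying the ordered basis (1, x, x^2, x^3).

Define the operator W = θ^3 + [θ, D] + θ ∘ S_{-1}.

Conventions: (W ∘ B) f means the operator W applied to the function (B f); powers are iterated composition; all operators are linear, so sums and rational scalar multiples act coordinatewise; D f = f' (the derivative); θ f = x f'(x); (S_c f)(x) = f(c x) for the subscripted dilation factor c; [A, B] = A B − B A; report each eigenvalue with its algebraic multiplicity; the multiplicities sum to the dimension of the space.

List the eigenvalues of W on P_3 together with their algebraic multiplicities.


λ = 0 (multiplicity 2), λ = 10 (multiplicity 1), λ = 24 (multiplicity 1)

image of 1: 0
image of x: -1
image of x^2: 10x^2 - 2x
image of x^3: 24x^3 - 3x^2
the matrix is upper triangular; its diagonal is (0, 0, 10, 24)
for a triangular matrix the eigenvalues are the diagonal entries, with algebraic multiplicity their repetition count


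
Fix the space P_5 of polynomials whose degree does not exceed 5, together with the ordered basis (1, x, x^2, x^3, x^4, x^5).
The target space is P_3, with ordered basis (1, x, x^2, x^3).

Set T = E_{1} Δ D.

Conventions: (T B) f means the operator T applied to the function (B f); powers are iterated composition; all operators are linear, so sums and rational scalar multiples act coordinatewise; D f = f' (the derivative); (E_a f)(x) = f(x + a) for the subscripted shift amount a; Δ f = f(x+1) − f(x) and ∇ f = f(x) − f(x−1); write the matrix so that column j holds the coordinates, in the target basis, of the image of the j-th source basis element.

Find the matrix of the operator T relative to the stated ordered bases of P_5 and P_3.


the matrix is [[0, 0, 2, 9, 28, 75]; [0, 0, 0, 6, 36, 140]; [0, 0, 0, 0, 12, 90]; [0, 0, 0, 0, 0, 20]] (rows listed top to bottom)

image of 1: 0
image of x: 0
image of x^2: 2
image of x^3: 6x + 9
image of x^4: 12x^2 + 36x + 28
image of x^5: 20x^3 + 90x^2 + 140x + 75
each image's coordinates form column j of the matrix


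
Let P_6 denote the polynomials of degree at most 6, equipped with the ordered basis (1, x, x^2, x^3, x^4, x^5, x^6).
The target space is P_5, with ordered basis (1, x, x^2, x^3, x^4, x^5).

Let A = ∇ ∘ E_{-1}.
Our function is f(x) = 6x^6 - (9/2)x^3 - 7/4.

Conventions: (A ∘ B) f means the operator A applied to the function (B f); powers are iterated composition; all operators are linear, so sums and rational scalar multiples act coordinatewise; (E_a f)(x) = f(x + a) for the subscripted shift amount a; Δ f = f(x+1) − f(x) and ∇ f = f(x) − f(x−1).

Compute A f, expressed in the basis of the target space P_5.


g(x) = 36x^5 - 270x^4 + 840x^3 - (2727/2)x^2 + (2313/2)x - 819/2

E_{-1} f = 6x^6 - 36x^5 + 90x^4 - (249/2)x^3 + (207/2)x^2 - (99/2)x + 35/4
∇ E_{-1} f = 36x^5 - 270x^4 + 840x^3 - (2727/2)x^2 + (2313/2)x - 819/2


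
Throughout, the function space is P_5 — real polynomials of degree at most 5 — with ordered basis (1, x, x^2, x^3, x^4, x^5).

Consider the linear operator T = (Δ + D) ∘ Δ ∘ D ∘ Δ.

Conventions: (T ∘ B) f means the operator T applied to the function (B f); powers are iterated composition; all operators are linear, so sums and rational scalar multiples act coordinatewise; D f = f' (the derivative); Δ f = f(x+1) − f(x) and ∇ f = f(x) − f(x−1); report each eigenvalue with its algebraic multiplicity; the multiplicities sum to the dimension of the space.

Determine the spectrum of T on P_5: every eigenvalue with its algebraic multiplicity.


image of 1: 0
image of x: 0
image of x^2: 0
image of x^3: 0
image of x^4: 48
image of x^5: 240x + 300
the matrix is upper triangular; its diagonal is (0, 0, 0, 0, 0, 0)
for a triangular matrix the eigenvalues are the diagonal entries, with algebraic multiplicity their repetition count

λ = 0 (multiplicity 6)


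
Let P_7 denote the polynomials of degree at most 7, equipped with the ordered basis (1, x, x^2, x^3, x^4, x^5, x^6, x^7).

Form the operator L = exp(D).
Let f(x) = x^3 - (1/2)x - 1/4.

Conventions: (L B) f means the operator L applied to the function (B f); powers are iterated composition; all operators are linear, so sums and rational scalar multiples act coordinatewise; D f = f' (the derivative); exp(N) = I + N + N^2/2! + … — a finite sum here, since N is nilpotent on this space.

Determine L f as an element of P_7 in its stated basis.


the result is g(x) = x^3 + 3x^2 + (5/2)x + 1/4

order-1 term: 3x^2 - 1/2
order-2 term: 3x
order-3 term: 1
the series for exp(D) f terminates at order 3
exp(D) f = x^3 + 3x^2 + (5/2)x + 1/4


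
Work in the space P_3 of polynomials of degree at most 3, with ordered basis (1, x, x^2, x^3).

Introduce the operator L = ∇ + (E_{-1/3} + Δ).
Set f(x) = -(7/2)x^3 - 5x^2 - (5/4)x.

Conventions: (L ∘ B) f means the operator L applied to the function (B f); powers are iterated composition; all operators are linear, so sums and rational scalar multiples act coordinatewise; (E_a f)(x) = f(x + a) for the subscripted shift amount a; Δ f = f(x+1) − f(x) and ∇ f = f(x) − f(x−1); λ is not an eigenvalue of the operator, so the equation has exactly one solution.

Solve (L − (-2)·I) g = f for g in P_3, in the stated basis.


g(x) = -(7/6)x^3 + (5/18)x^2 - (193/324)x + 3161/2916

write g with unknown coordinates in the stated basis and equate coefficients in (L − (-2)·I) g = f
solving from the highest basis element down gives g = -(7/6)x^3 + (5/18)x^2 - (193/324)x + 3161/2916
check: L g = -(7/6)x^3 - (50/9)x^2 - (19/324)x - 3161/1458
so L g − (-2)·g = -(7/2)x^3 - 5x^2 - (5/4)x = f ✓


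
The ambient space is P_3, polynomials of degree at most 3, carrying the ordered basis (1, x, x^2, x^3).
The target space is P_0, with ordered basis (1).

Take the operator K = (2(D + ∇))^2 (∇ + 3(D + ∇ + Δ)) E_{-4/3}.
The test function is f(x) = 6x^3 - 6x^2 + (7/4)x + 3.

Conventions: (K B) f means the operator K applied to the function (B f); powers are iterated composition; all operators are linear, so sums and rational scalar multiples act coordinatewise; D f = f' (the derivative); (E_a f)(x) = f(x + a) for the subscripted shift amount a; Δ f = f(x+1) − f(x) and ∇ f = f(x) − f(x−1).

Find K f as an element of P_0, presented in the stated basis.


E_{-4/3} f = 6x^3 - 30x^2 + (199/4)x - 218/9
∇ E_{-4/3} f = 18x^2 - 78x + 343/4
D E_{-4/3} f = 18x^2 - 60x + 199/4
∇ E_{-4/3} f = 18x^2 - 78x + 343/4
Δ E_{-4/3} f = 18x^2 - 42x + 103/4
(D + ∇ + Δ) E_{-4/3} f = 54x^2 - 180x + 645/4
(3(D + ∇ + Δ)) E_{-4/3} f = 162x^2 - 540x + 1935/4
(∇ + 3(D + ∇ + Δ)) E_{-4/3} f = 180x^2 - 618x + 1139/2
D (∇ + 3(D + ∇ + Δ)) E_{-4/3} f = 360x - 618
∇ (∇ + 3(D + ∇ + Δ)) E_{-4/3} f = 360x - 798
(D + ∇) (∇ + 3(D + ∇ + Δ)) E_{-4/3} f = 720x - 1416
(2(D + ∇)) (∇ + 3(D + ∇ + Δ)) E_{-4/3} f = 1440x - 2832
D (2(D + ∇)) (∇ + 3(D + ∇ + Δ)) E_{-4/3} f = 1440
∇ (2(D + ∇)) (∇ + 3(D + ∇ + Δ)) E_{-4/3} f = 1440
(D + ∇) (2(D + ∇)) (∇ + 3(D + ∇ + Δ)) E_{-4/3} f = 2880
(2(D + ∇)) (2(D + ∇)) (∇ + 3(D + ∇ + Δ)) E_{-4/3} f = 5760

the result is g(x) = 5760


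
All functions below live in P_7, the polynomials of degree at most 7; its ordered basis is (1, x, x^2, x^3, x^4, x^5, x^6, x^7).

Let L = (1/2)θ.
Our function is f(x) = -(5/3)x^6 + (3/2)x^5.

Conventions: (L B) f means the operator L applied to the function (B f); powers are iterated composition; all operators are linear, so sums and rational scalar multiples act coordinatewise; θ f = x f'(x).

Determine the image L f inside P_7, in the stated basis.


g(x) = -5x^6 + (15/4)x^5

θ f = -10x^6 + (15/2)x^5
((1/2)θ) f = -5x^6 + (15/4)x^5


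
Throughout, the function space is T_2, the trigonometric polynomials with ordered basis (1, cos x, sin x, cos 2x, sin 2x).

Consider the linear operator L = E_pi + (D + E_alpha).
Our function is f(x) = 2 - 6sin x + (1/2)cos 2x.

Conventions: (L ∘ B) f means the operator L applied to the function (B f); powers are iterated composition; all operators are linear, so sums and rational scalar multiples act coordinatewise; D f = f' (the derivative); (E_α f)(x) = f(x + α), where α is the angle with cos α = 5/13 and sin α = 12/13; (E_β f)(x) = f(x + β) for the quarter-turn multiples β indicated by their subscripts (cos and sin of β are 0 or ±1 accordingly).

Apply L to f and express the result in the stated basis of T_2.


the image equals g(x) = 4 - (150/13)cos x + (48/13)sin x + (25/169)cos 2x - (229/169)sin 2x

E_pi f = 2 + 6sin x + (1/2)cos 2x
D f = -6cos x - sin 2x
E_alpha f = 2 - (72/13)cos x - (30/13)sin x - (119/338)cos 2x - (60/169)sin 2x
(D + E_alpha) f = 2 - (150/13)cos x - (30/13)sin x - (119/338)cos 2x - (229/169)sin 2x
(E_pi + (D + E_alpha)) f = 4 - (150/13)cos x + (48/13)sin x + (25/169)cos 2x - (229/169)sin 2x


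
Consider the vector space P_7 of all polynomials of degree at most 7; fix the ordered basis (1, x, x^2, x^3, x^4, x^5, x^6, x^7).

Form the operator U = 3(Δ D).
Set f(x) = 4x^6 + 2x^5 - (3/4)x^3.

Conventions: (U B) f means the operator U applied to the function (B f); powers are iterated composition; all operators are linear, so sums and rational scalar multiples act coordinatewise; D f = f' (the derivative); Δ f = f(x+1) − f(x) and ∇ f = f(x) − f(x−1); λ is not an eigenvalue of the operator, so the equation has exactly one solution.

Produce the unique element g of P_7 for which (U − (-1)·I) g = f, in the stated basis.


the result is g(x) = 4x^6 + 2x^5 - 360x^4 - (3363/4)x^3 + 12060x^2 + (55227/2)x - 242301/4

write g with unknown coordinates in the stated basis and equate coefficients in (U − (-1)·I) g = f
solving from the highest basis element down gives g = 4x^6 + 2x^5 - 360x^4 - (3363/4)x^3 + 12060x^2 + (55227/2)x - 242301/4
check: U g = 360x^4 + 840x^3 - 12060x^2 - (55227/2)x + 242301/4
so U g − (-1)·g = 4x^6 + 2x^5 - (3/4)x^3 = f ✓


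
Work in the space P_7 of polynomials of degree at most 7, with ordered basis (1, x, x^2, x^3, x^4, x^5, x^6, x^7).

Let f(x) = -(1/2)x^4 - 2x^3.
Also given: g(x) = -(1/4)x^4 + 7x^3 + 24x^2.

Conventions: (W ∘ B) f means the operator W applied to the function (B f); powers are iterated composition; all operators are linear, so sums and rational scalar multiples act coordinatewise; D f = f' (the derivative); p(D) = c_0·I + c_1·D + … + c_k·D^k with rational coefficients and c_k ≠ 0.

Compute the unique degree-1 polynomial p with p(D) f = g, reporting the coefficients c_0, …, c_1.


D^0 f = -(1/2)x^4 - 2x^3
D^1 f = -2x^3 - 6x^2
matching coefficients of g against c_0 f + c_1 Df + … from the top degree down determines the c_i
solution: c_0 = 1/2, c_1 = -4

p(D) = (1/2)·I − 4·D, i.e. c_0 = 1/2, c_1 = -4


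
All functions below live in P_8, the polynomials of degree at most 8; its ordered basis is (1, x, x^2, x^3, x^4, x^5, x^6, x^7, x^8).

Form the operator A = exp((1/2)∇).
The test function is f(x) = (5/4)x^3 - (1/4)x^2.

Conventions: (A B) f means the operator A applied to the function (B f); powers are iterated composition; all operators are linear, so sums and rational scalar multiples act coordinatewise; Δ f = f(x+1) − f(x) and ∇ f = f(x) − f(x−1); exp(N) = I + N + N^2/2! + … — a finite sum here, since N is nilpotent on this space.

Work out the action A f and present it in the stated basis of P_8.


the image equals g(x) = (5/4)x^3 + (13/8)x^2 - (19/16)x - 3/32

order-1 term: (15/8)x^2 - (17/8)x + 3/4
order-2 term: (15/16)x - 1
order-3 term: 5/32
the series for exp((1/2)∇) f terminates at order 3
exp((1/2)∇) f = (5/4)x^3 + (13/8)x^2 - (19/16)x - 3/32


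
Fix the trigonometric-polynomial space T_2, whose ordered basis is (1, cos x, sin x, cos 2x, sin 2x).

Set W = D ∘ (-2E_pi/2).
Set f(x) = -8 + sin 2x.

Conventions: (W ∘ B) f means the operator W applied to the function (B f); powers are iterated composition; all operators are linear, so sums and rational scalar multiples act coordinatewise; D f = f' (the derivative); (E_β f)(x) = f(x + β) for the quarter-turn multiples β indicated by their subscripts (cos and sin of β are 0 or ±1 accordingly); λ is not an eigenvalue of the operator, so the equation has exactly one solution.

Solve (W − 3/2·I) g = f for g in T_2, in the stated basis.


write g with unknown coordinates in the stated basis and equate coefficients in (W − 3/2·I) g = f
solving from the highest basis element down gives g = 16/3 - (16/73)cos 2x - (6/73)sin 2x
check: W g = -(24/73)cos 2x + (64/73)sin 2x
so W g − 3/2·g = -8 + sin 2x = f ✓

the result is g(x) = 16/3 - (16/73)cos 2x - (6/73)sin 2x


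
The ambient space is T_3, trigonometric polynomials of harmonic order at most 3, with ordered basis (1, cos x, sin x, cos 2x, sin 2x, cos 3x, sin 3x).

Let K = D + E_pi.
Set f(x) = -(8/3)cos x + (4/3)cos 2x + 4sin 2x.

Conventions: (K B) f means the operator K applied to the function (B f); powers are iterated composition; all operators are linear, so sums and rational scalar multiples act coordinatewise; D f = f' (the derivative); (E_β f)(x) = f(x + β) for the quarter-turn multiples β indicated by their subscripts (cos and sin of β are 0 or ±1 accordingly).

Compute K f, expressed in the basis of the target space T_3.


g(x) = (8/3)cos x + (8/3)sin x + (28/3)cos 2x + (4/3)sin 2x

D f = (8/3)sin x + 8cos 2x - (8/3)sin 2x
E_pi f = (8/3)cos x + (4/3)cos 2x + 4sin 2x
(D + E_pi) f = (8/3)cos x + (8/3)sin x + (28/3)cos 2x + (4/3)sin 2x


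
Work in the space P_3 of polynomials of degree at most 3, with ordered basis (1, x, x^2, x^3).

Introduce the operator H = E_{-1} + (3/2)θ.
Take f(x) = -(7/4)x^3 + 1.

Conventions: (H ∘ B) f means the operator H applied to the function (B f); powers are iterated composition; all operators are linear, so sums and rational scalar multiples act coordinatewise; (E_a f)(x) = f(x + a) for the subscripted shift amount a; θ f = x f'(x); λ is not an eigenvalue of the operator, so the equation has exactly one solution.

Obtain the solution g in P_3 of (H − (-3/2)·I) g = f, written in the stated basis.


the image equals g(x) = -(1/4)x^3 - (3/22)x^2 + (21/176)x + 177/440

write g with unknown coordinates in the stated basis and equate coefficients in (H − (-3/2)·I) g = f
solving from the highest basis element down gives g = -(1/4)x^3 - (3/22)x^2 + (21/176)x + 177/440
check: H g = -(11/8)x^3 + (9/44)x^2 - (63/352)x + 349/880
so H g − (-3/2)·g = -(7/4)x^3 + 1 = f ✓


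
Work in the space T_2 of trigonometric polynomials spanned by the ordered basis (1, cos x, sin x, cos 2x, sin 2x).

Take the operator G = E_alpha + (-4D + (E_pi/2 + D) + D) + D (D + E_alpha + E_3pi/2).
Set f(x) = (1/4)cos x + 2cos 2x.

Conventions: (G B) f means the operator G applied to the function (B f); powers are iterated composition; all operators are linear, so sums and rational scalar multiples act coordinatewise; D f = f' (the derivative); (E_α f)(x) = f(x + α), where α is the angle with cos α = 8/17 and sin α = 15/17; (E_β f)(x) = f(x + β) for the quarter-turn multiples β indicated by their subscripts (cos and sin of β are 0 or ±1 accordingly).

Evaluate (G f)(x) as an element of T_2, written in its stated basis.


the result is g(x) = -(7/68)cos x - (3/34)sin x - (4172/289)cos 2x + (3632/289)sin 2x

E_alpha f = (2/17)cos x - (15/68)sin x - (322/289)cos 2x - (480/289)sin 2x
D f = -(1/4)sin x - 4sin 2x
(-4D) f = sin x + 16sin 2x
E_pi/2 f = -(1/4)sin x - 2cos 2x
D f = -(1/4)sin x - 4sin 2x
(E_pi/2 + D) f = -(1/2)sin x - 2cos 2x - 4sin 2x
D f = -(1/4)sin x - 4sin 2x
(-4D + (E_pi/2 + D) + D) f = (1/4)sin x - 2cos 2x + 8sin 2x
D f = -(1/4)sin x - 4sin 2x
E_alpha f = (2/17)cos x - (15/68)sin x - (322/289)cos 2x - (480/289)sin 2x
E_3pi/2 f = (1/4)sin x - 2cos 2x
(D + E_alpha + E_3pi/2) f = (2/17)cos x - (15/68)sin x - (900/289)cos 2x - (1636/289)sin 2x
D (D + E_alpha + E_3pi/2) f = -(15/68)cos x - (2/17)sin x - (3272/289)cos 2x + (1800/289)sin 2x
(E_alpha + (-4D + (E_pi/2 + D) + D) + D (D + E_alpha + E_3pi/2)) f = -(7/68)cos x - (3/34)sin x - (4172/289)cos 2x + (3632/289)sin 2x


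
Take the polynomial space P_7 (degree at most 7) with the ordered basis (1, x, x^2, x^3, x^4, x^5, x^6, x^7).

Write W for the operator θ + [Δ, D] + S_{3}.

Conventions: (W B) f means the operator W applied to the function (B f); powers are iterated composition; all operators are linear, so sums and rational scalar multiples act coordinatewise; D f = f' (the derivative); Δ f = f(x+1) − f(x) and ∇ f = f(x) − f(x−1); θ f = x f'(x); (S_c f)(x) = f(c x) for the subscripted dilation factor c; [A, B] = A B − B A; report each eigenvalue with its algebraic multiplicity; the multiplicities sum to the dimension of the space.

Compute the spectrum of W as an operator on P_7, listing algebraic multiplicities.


image of 1: 1
image of x: 4x
image of x^2: 11x^2
image of x^3: 30x^3
image of x^4: 85x^4
image of x^5: 248x^5
image of x^6: 735x^6
image of x^7: 2194x^7
the matrix is upper triangular; its diagonal is (1, 4, 11, 30, 85, 248, 735, 2194)
for a triangular matrix the eigenvalues are the diagonal entries, with algebraic multiplicity their repetition count

λ = 1 (multiplicity 1), λ = 4 (multiplicity 1), λ = 11 (multiplicity 1), λ = 30 (multiplicity 1), λ = 85 (multiplicity 1), λ = 248 (multiplicity 1), λ = 735 (multiplicity 1), λ = 2194 (multiplicity 1)


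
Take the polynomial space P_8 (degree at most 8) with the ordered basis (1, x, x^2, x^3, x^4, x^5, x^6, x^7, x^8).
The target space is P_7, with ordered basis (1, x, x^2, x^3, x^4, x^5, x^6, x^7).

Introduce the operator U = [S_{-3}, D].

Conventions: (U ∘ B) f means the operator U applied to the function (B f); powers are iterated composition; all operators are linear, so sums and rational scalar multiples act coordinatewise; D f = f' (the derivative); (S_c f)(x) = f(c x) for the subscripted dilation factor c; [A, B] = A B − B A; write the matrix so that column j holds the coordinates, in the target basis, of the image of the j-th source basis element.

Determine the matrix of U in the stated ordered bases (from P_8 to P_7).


image of 1: 0
image of x: 4
image of x^2: -24x
image of x^3: 108x^2
image of x^4: -432x^3
image of x^5: 1620x^4
image of x^6: -5832x^5
image of x^7: 20412x^6
image of x^8: -69984x^7
each image's coordinates form column j of the matrix

the matrix is [[0, 4, 0, 0, 0, 0, 0, 0, 0]; [0, 0, -24, 0, 0, 0, 0, 0, 0]; [0, 0, 0, 108, 0, 0, 0, 0, 0]; [0, 0, 0, 0, -432, 0, 0, 0, 0]; [0, 0, 0, 0, 0, 1620, 0, 0, 0]; [0, 0, 0, 0, 0, 0, -5832, 0, 0]; [0, 0, 0, 0, 0, 0, 0, 20412, 0]; [0, 0, 0, 0, 0, 0, 0, 0, -69984]] (rows listed top to bottom)


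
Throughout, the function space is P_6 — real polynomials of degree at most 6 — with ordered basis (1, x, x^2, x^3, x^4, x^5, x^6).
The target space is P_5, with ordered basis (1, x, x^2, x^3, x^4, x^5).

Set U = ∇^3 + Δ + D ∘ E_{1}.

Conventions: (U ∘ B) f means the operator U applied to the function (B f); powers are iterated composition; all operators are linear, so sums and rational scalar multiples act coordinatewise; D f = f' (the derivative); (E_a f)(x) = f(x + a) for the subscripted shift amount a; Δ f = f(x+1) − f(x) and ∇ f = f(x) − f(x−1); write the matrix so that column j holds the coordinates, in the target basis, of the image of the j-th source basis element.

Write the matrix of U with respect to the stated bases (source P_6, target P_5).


the matrix is [[0, 2, 3, 10, -31, 156, -533]; [0, 0, 4, 9, 40, -155, 936]; [0, 0, 0, 6, 18, 100, -465]; [0, 0, 0, 0, 8, 30, 200]; [0, 0, 0, 0, 0, 10, 45]; [0, 0, 0, 0, 0, 0, 12]] (rows listed top to bottom)

image of 1: 0
image of x: 2
image of x^2: 4x + 3
image of x^3: 6x^2 + 9x + 10
image of x^4: 8x^3 + 18x^2 + 40x - 31
image of x^5: 10x^4 + 30x^3 + 100x^2 - 155x + 156
image of x^6: 12x^5 + 45x^4 + 200x^3 - 465x^2 + 936x - 533
each image's coordinates form column j of the matrix


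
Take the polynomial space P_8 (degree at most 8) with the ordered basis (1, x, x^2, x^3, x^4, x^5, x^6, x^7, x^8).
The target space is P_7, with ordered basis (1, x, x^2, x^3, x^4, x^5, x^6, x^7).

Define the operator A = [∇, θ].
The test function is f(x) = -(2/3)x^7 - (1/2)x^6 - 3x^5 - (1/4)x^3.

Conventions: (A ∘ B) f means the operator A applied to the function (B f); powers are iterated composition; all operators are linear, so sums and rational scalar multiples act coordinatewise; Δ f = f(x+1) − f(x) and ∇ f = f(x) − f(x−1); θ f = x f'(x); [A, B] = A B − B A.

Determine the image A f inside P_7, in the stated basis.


θ f = -(14/3)x^7 - 3x^6 - 15x^5 - (3/4)x^3
∇ θ f = -(98/3)x^6 + 80x^5 - (580/3)x^4 + (760/3)x^3 - (821/4)x^2 + (1103/12)x - 209/12
∇ f = -(14/3)x^6 + 11x^5 - (185/6)x^4 + (130/3)x^3 - (149/4)x^2 + (209/12)x - 41/12
θ ∇ f = -28x^6 + 55x^5 - (370/3)x^4 + 130x^3 - (149/2)x^2 + (209/12)x
[∇, θ] f = -(14/3)x^6 + 25x^5 - 70x^4 + (370/3)x^3 - (523/4)x^2 + (149/2)x - 209/12

g(x) = -(14/3)x^6 + 25x^5 - 70x^4 + (370/3)x^3 - (523/4)x^2 + (149/2)x - 209/12


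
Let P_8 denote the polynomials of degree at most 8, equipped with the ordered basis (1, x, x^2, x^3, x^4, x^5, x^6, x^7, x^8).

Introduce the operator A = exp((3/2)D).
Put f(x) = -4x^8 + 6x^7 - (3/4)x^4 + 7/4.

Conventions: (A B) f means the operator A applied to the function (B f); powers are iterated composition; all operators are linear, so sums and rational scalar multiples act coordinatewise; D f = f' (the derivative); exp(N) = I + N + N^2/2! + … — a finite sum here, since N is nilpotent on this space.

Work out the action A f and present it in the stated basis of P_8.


order-1 term: -48x^7 + 63x^6 - (9/2)x^3
order-2 term: -252x^6 + (567/2)x^5 - (81/8)x^2
order-3 term: -756x^5 + (2835/4)x^4 - (81/8)x
order-4 term: -(2835/2)x^4 + (8505/8)x^3 - 243/64
order-5 term: -1701x^3 + (15309/16)x^2
order-6 term: -(5103/4)x^2 + (15309/32)x
order-7 term: -(2187/4)x + 6561/64
order-8 term: -6561/64
the series for exp((3/2)D) f terminates at order 8
exp((3/2)D) f = -4x^8 - 42x^7 - 189x^6 - (945/2)x^5 - (1419/2)x^4 - (5139/8)x^3 - (5265/16)x^2 - (2511/32)x - 131/64

the image equals g(x) = -4x^8 - 42x^7 - 189x^6 - (945/2)x^5 - (1419/2)x^4 - (5139/8)x^3 - (5265/16)x^2 - (2511/32)x - 131/64


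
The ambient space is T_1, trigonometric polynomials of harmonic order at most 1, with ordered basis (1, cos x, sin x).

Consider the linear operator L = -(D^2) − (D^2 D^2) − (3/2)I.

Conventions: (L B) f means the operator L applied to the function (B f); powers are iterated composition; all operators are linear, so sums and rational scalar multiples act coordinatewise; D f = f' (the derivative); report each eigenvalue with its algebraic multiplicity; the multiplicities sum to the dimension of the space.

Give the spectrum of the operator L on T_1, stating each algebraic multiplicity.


image of 1: -3/2
image of cos x: -(3/2)cos x
image of sin x: -(3/2)sin x
the matrix is diagonal; its diagonal is (-3/2, -3/2, -3/2)
for a triangular matrix the eigenvalues are the diagonal entries, with algebraic multiplicity their repetition count

λ = -3/2 (multiplicity 3)


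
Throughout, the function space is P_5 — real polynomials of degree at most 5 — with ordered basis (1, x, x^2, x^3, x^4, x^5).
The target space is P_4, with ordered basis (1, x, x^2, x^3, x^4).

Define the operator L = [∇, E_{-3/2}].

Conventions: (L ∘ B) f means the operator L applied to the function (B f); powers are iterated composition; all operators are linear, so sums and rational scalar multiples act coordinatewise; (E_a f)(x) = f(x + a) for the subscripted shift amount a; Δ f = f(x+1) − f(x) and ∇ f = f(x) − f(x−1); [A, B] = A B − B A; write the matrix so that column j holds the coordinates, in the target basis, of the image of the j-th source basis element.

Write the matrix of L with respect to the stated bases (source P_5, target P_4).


image of 1: 0
image of x: 0
image of x^2: 0
image of x^3: 0
image of x^4: 0
image of x^5: 0
each image's coordinates form column j of the matrix

the matrix is [[0, 0, 0, 0, 0, 0]; [0, 0, 0, 0, 0, 0]; [0, 0, 0, 0, 0, 0]; [0, 0, 0, 0, 0, 0]; [0, 0, 0, 0, 0, 0]] (rows listed top to bottom)
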